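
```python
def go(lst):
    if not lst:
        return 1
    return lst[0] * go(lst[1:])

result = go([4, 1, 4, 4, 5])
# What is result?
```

Product over [4, 1, 4, 4, 5] = 4 * 1 * 4 * 4 * 5 = 320

Answer: 320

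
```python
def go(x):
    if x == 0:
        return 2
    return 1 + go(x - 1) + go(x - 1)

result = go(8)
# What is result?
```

go(x) = 1 + 2·go(x-1), go(0)=2. Closed form: (2+1)·2^8 - 1 = 767.

Answer: 767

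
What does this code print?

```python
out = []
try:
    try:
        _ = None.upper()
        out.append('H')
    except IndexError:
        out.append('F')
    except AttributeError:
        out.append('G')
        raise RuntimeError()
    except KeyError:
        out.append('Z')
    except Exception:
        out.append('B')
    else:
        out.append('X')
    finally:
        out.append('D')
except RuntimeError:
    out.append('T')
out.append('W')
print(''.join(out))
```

Execution trace: 'G' (inner except AttributeError) → 'D' (inner finally) → 'T' (outer except RuntimeError) → 'W' (after the try/except). Output: GDTW

Answer: GDTW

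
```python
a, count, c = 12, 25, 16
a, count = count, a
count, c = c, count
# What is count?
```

Trace:
`a, count, c = 12, 25, 16` → a = 12; count = 25; c = 16
`a, count = count, a` → a = 25; count = 12
`count, c = c, count` → count = 16; c = 12
So count = 16

Answer: 16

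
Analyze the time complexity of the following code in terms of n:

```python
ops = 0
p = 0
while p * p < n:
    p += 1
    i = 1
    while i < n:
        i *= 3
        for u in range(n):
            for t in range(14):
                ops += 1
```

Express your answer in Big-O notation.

Each loop level contributes: √n × log n × n × 1. Multiplying the contributions gives O(n√n log n).

Answer: O(n√n log n)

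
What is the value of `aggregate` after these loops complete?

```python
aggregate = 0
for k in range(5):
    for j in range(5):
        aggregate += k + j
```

Sum of all k+j for k,j in 5x5
`aggregate` takes the values: 0 → 1 → 3 → 6 → 10 → 11 → 13 → 16 → 20 → 25 → 27 → 30 → 34 → 39 → 45 → 48 → 52 → 57 → 63 → 70 → 74 → 79 → 85 → 92 → 100

Answer: 100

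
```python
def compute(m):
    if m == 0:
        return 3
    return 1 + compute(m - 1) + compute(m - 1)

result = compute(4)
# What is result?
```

compute(m) = 1 + 2·compute(m-1), compute(0)=3. Closed form: (3+1)·2^4 - 1 = 63.

Answer: 63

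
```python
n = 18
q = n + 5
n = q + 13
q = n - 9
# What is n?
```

Trace:
`n = 18` → n = 18
`q = n + 5` → q = 23
`n = q + 13` → n = 36
`q = n - 9` → q = 27
So n = 36

Answer: 36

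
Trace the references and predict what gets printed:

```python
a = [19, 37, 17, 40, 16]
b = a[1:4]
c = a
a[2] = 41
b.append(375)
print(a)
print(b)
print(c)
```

Key concept: slice vs alias.
Step by step:
`a = [19, 37, 17, 40, 16]` → a = [19, 37, 17, 40, 16]
`b = a[1:4]` → b = [37, 17, 40]
`c = a` → c = [19, 37, 17, 40, 16] (same object as a)
`a[2] = 41` → a = [19, 37, 41, 40, 16] (same object as c); c = [19, 37, 41, 40, 16] (same object as a)
`b.append(375)` → b = [37, 17, 40, 375]
`print(a)` → prints [19, 37, 41, 40, 16]
`print(b)` → prints [37, 17, 40, 375]
`print(c)` → prints [19, 37, 41, 40, 16]

Answer:
[19, 37, 41, 40, 16]
[37, 17, 40, 375]
[19, 37, 41, 40, 16]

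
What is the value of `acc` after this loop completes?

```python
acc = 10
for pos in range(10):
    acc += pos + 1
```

Start at 10, add 1 to 10 = 65
`acc` takes the values: 10 → 11 → 13 → 16 → 20 → 25 → 31 → 38 → 46 → 55 → 65

Answer: 65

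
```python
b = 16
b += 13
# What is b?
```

Trace:
`b = 16` → b = 16
`b += 13` → b = 29
So b = 29

Answer: 29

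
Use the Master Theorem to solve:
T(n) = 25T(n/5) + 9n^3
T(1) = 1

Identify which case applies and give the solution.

a=25, b=5, f(n)=9n^3. log_5(25) = 2. Since c=3 > 2 and the regularity condition holds (25(n/5)^3 = (25/5^3)n^3 with 25/5^3 < 1), Case 3 applies: T(n) = Θ(f(n)) = O(n^3).

Answer: O(n^3) - Case 3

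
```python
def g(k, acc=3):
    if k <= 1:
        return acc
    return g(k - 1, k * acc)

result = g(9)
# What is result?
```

Accumulator trace (n, acc): (9, 3) -> (8, 27) -> (7, 216) -> (6, 1512) -> (5, 9072) -> (4, 45360) -> (3, 181440) -> (2, 544320) -> (1, 1088640) -> return 1088640

Answer: 1088640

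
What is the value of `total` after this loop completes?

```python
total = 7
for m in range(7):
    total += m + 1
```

Start at 7, add 1 to 7 = 35
`total` takes the values: 7 → 8 → 10 → 13 → 17 → 22 → 28 → 35

Answer: 35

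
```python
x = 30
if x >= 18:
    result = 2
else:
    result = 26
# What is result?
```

Trace:
`x = 30` → x = 30
`if x >= 18: ...` → x >= 18 is True → result = 2
So result = 2

Answer: 2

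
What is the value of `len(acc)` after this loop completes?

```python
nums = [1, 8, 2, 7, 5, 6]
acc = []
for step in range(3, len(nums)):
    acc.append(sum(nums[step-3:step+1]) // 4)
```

Number of 4-element averages
`acc` takes the values: [] → [4] → [4, 5] → [4, 5, 5]
So `len(acc)` = 3

Answer: 3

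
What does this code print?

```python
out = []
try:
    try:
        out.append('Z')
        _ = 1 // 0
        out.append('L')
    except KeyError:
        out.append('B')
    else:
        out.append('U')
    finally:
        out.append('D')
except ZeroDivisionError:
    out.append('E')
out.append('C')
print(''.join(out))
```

Execution trace: 'Z' (inner try body) → 'D' (inner finally) → 'E' (outer except ZeroDivisionError) → 'C' (after the try/except). Output: ZDEC

Answer: ZDEC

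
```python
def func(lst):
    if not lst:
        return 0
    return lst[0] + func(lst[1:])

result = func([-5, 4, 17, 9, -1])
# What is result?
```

(-5) + 4 + 17 + 9 + (-1) + 0 = 24

Answer: 24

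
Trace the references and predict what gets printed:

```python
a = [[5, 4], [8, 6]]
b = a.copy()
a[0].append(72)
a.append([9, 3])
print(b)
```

Key concept: shallow copy with nested lists.
Step by step:
`a = [[5, 4], [8, 6]]` → a = [[5, 4], [8, 6]]
`b = a.copy()` → b = [[5, 4], [8, 6]]
`a[0].append(72)` → a = [[5, 4, 72], [8, 6]]; b = [[5, 4, 72], [8, 6]]
`a.append([9, 3])` → a = [[5, 4, 72], [8, 6], [9, 3]]
`print(b)` → prints [[5, 4, 72], [8, 6]]

Answer: [[5, 4, 72], [8, 6]]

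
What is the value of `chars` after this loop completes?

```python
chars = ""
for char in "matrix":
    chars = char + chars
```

Reverse 'matrix'
`chars` takes the values: "" → "m" → "am" → "tam" → "rtam" → "irtam" → "xirtam"

Answer: "xirtam"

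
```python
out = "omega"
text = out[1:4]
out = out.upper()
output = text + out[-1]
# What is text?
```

Trace:
`out = "omega"` → out = 'omega'
`text = out[1:4]` → text = 'meg'
`out = out.upper()` → out = 'OMEGA'
`output = text + out[-1]` → output = 'megA'
So text = 'meg'

Answer: 'meg'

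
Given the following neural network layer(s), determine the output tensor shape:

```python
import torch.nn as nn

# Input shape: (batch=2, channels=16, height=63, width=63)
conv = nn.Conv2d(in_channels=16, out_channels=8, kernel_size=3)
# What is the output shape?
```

Input: (2, 16, 63, 63) -> Output: (2, 8, 61, 61)

Answer: (2, 8, 61, 61)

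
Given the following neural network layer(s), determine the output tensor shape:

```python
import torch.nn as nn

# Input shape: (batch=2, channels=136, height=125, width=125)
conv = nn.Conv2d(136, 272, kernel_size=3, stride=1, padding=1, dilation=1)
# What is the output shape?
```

Input: (2, 136, 125, 125) -> Output: (2, 272, 125, 125)

Answer: (2, 272, 125, 125)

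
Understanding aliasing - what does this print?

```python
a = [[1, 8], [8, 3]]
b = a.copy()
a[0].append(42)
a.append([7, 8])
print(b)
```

Key concept: shallow copy with nested lists.
Step by step:
`a = [[1, 8], [8, 3]]` → a = [[1, 8], [8, 3]]
`b = a.copy()` → b = [[1, 8], [8, 3]]
`a[0].append(42)` → a = [[1, 8, 42], [8, 3]]; b = [[1, 8, 42], [8, 3]]
`a.append([7, 8])` → a = [[1, 8, 42], [8, 3], [7, 8]]
`print(b)` → prints [[1, 8, 42], [8, 3]]

Answer: [[1, 8, 42], [8, 3]]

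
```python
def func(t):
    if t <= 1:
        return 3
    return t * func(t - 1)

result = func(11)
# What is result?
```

func(11) = 11 * 10 * 9 * 8 * 7 * 6 * 5 * 4 * 3 * 2 * 3 = 119750400

Answer: 119750400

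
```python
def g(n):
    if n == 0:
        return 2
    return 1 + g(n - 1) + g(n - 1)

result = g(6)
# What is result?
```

g(n) = 1 + 2·g(n-1), g(0)=2. Closed form: (2+1)·2^6 - 1 = 191.

Answer: 191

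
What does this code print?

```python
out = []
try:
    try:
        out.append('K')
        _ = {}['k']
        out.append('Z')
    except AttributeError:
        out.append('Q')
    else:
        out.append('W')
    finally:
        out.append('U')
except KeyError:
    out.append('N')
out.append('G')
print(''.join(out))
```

Execution trace: 'K' (inner try body) → 'U' (inner finally) → 'N' (outer except KeyError) → 'G' (after the try/except). Output: KUNG

Answer: KUNG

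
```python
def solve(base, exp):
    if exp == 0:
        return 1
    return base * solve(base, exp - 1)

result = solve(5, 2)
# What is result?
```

solve(5, 2) = 5 * 5 = 25

Answer: 25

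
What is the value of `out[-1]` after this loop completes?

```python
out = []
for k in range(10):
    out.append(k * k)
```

Last element of squares 0 to 9
`out` takes the values: [] → [0] → [0, 1] → [0, 1, 4] → [0, 1, 4, 9] → [0, 1, 4, 9, 16] → [0, 1, 4, 9, 16, 25] → [0, 1, 4, 9, 16, 25, 36] → [0, 1, 4, 9, 16, 25, 36, 49] → [0, 1, 4, 9, 16, 25, 36, 49, 64] → [0, 1, 4, 9, 16, 25, 36, 49, 64, 81]
So `out[-1]` = 81

Answer: 81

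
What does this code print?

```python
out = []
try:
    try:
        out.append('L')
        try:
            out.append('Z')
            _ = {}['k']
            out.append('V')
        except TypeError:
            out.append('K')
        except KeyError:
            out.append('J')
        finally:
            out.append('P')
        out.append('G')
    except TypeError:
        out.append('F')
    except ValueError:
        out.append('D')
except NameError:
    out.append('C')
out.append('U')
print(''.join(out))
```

Execution trace: 'L' (try body) → 'Z' (inner try body) → 'J' (inner except KeyError) → 'P' (inner finally) → 'G' (try body, no exception) → 'U' (after the try/except). Output: LZJPGU

Answer: LZJPGU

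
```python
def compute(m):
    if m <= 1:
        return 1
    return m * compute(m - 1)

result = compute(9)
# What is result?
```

compute(9) = 9 * 8 * 7 * 6 * 5 * 4 * 3 * 2 * 1 = 362880

Answer: 362880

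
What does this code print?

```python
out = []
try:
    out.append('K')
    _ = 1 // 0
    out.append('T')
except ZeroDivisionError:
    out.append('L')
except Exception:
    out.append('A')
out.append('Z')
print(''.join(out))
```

Execution trace: 'K' (try body) → 'L' (except ZeroDivisionError) → 'Z' (after the try/except). Output: KLZ

Answer: KLZ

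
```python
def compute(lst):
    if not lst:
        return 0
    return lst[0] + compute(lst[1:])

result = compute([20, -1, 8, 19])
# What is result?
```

20 + (-1) + 8 + 19 + 0 = 46

Answer: 46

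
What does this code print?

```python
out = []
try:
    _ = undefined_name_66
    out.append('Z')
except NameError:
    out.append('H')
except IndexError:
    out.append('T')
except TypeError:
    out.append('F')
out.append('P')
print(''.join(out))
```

Execution trace: 'H' (except NameError) → 'P' (after the try/except). Output: HP

Answer: HP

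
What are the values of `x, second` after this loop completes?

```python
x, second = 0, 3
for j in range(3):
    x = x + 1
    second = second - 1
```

x goes 0→3, second goes 3→0
`x, second` takes the values: (0, 3) → (1, 3) → (1, 2) → (2, 2) → (2, 1) → (3, 1) → (3, 0)

Answer: 3, 0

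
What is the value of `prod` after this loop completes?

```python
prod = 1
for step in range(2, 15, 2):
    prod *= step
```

Product of even numbers 2 to 14
`prod` takes the values: 1 → 2 → 8 → 48 → 384 → 3840 → 46080 → 645120

Answer: 645120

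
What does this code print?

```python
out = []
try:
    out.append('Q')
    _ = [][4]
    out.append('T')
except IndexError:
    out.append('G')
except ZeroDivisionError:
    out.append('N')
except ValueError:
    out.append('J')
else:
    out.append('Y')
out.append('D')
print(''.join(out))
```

Execution trace: 'Q' (try body) → 'G' (except IndexError) → 'D' (after the try/except). Output: QGD

Answer: QGD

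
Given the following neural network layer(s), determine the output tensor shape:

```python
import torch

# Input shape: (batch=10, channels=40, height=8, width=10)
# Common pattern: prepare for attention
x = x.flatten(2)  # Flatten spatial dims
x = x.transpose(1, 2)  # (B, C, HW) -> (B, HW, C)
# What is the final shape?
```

Input: (10, 40, 8, 10) -> after flatten(2): (10, 40, 80) -> Output: (10, 80, 40)

Answer: (10, 80, 40)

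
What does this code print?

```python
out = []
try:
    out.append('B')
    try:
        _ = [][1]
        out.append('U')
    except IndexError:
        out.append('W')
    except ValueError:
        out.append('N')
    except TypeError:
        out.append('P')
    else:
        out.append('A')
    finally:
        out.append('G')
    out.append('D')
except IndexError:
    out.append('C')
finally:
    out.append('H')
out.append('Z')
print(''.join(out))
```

Execution trace: 'B' (try body) → 'W' (inner except IndexError) → 'G' (inner finally) → 'D' (try body, no exception) → 'H' (finally) → 'Z' (after the try/except). Output: BWGDHZ

Answer: BWGDHZ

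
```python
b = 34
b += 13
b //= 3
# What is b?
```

Trace:
`b = 34` → b = 34
`b += 13` → b = 47
`b //= 3` → b = 15
So b = 15

Answer: 15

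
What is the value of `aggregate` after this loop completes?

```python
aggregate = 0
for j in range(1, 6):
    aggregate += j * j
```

Sum of squares 1² to 5² = 55
`aggregate` takes the values: 0 → 1 → 5 → 14 → 30 → 55

Answer: 55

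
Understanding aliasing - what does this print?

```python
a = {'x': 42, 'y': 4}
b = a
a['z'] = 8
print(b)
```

Key concept: dict aliasing.
Step by step:
`a = {'x': 42, 'y': 4}` → a = {'x': 42, 'y': 4}
`b = a` → b = {'x': 42, 'y': 4} (same object as a)
`a['z'] = 8` → a = {'x': 42, 'y': 4, 'z': 8} (same object as b); b = {'x': 42, 'y': 4, 'z': 8} (same object as a)
`print(b)` → prints {'x': 42, 'y': 4, 'z': 8}

Answer: {'x': 42, 'y': 4, 'z': 8}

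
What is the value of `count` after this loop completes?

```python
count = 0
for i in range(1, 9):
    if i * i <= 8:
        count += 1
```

Count numbers where i² ≤ 8
`count` takes the values: 0 → 1 → 2

Answer: 2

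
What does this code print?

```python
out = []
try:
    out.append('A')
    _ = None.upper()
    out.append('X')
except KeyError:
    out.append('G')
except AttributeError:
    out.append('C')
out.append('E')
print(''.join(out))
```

Execution trace: 'A' (try body) → 'C' (except AttributeError) → 'E' (after the try/except). Output: ACE

Answer: ACE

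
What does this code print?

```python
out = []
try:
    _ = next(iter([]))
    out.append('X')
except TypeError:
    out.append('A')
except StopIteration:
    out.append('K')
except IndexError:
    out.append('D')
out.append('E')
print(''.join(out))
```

Execution trace: 'K' (except StopIteration) → 'E' (after the try/except). Output: KE

Answer: KE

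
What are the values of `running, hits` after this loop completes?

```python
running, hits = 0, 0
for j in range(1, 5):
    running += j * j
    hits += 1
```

Sum of squares and count
`running, hits` takes the values: (0, 0) → (1, 0) → (1, 1) → (5, 1) → (5, 2) → (14, 2) → (14, 3) → (30, 3) → (30, 4)

Answer: 30, 4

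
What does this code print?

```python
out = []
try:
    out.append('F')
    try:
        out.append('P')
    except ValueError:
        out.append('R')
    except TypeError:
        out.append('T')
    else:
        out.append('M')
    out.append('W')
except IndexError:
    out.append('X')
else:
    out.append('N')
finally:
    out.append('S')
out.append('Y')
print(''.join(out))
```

Execution trace: 'F' (try body) → 'P' (inner try body, no exception) → 'M' (inner else) → 'W' (try body, no exception) → 'N' (else) → 'S' (finally) → 'Y' (after the try/except). Output: FPMWNSY

Answer: FPMWNSY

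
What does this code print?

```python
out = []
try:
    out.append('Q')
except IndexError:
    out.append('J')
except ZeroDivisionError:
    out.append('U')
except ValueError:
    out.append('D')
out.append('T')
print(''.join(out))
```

Execution trace: 'Q' (try body, no exception) → 'T' (after the try/except). Output: QT

Answer: QT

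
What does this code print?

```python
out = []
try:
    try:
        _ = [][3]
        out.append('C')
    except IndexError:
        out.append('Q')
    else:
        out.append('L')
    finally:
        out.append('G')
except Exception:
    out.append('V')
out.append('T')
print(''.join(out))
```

Execution trace: 'Q' (inner except IndexError) → 'G' (inner finally) → 'T' (after the try/except). Output: QGT

Answer: QGT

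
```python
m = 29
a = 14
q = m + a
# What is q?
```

Trace:
`m = 29` → m = 29
`a = 14` → a = 14
`q = m + a` → q = 43
So q = 43

Answer: 43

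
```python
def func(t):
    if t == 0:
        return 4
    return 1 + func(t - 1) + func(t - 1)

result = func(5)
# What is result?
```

func(t) = 1 + 2·func(t-1), func(0)=4. Closed form: (4+1)·2^5 - 1 = 159.

Answer: 159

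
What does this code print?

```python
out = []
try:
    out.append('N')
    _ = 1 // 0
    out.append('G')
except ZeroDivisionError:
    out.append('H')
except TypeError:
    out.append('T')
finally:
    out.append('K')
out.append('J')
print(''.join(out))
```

Execution trace: 'N' (try body) → 'H' (except ZeroDivisionError) → 'K' (finally) → 'J' (after the try/except). Output: NHKJ

Answer: NHKJ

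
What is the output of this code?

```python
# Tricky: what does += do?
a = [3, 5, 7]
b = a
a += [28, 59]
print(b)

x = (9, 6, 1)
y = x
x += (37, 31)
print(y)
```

Key concept: += behavior differs for mutable vs immutable.
Step by step:
`a = [3, 5, 7]` → a = [3, 5, 7]
`b = a` → b = [3, 5, 7] (same object as a)
`a += [28, 59]` → a = [3, 5, 7, 28, 59] (same object as b); b = [3, 5, 7, 28, 59] (same object as a)
`print(b)` → prints [3, 5, 7, 28, 59]
`x = (9, 6, 1)` → x = (9, 6, 1)
`y = x` → y = (9, 6, 1)
`x += (37, 31)` → x = (9, 6, 1, 37, 31)
`print(y)` → prints (9, 6, 1)

Answer:
[3, 5, 7, 28, 59]
(9, 6, 1)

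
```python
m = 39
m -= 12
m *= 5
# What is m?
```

Trace:
`m = 39` → m = 39
`m -= 12` → m = 27
`m *= 5` → m = 135
So m = 135

Answer: 135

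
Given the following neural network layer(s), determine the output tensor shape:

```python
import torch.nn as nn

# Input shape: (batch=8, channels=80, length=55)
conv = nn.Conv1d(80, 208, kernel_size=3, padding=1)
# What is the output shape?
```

Input: (8, 80, 55) -> Output: (8, 208, 55)

Answer: (8, 208, 55)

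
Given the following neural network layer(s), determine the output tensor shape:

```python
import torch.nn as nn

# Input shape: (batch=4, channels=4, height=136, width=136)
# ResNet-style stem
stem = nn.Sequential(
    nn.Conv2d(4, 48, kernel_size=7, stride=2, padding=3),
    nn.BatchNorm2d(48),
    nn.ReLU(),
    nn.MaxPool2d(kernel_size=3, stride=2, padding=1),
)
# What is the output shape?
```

Input: (4, 4, 136, 136) -> after Conv2d 7x7 stride=2: (4, 48, 68, 68) -> Output: (4, 48, 34, 34)

Answer: (4, 48, 34, 34)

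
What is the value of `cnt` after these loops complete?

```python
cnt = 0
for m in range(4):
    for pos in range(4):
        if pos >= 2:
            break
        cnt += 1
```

Inner breaks at 2, outer runs 4 times
`cnt` takes the values: 0 → 1 → 2 → 3 → 4 → 5 → 6 → 7 → 8

Answer: 8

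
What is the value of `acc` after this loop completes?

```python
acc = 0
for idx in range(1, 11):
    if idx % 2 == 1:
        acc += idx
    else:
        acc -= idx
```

Add odd, subtract even
`acc` takes the values: 0 → 1 → -1 → 2 → -2 → 3 → -3 → 4 → -4 → 5 → -5

Answer: -5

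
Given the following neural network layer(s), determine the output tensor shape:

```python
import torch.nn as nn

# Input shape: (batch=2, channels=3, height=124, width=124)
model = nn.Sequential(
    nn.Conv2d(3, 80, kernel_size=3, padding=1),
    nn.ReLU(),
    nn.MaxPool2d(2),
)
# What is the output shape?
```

Input: (2, 3, 124, 124) -> after Conv2d: (2, 80, 124, 124) -> after ReLU: (2, 80, 124, 124) -> Output: (2, 80, 62, 62)

Answer: (2, 80, 62, 62)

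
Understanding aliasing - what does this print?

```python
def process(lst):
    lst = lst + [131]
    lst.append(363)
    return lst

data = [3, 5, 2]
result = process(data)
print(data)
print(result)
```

Key concept: rebinding parameter vs mutation.
Step by step:
`data = [3, 5, 2]` → data = [3, 5, 2]
`result = process(data)` → result = [3, 5, 2, 131, 363]
`print(data)` → prints [3, 5, 2]
`print(result)` → prints [3, 5, 2, 131, 363]

Answer:
[3, 5, 2]
[3, 5, 2, 131, 363]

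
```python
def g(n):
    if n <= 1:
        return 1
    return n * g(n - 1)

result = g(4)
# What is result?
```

g(4) = 4 * 3 * 2 * 1 = 24

Answer: 24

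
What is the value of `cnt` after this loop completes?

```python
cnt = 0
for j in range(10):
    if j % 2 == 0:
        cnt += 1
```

Count numbers divisible by 2 in range(10)
`cnt` takes the values: 0 → 1 → 2 → 3 → 4 → 5

Answer: 5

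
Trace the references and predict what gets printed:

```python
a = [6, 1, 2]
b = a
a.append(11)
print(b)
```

Key concept: basic list aliasing.
Step by step:
`a = [6, 1, 2]` → a = [6, 1, 2]
`b = a` → b = [6, 1, 2] (same object as a)
`a.append(11)` → a = [6, 1, 2, 11] (same object as b); b = [6, 1, 2, 11] (same object as a)
`print(b)` → prints [6, 1, 2, 11]

Answer: [6, 1, 2, 11]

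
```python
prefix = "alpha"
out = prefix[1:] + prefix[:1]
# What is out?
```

Trace:
`prefix = "alpha"` → prefix = 'alpha'
`out = prefix[1:] + prefix[:1]` → out = 'lphaa'
So out = 'lphaa'

Answer: 'lphaa'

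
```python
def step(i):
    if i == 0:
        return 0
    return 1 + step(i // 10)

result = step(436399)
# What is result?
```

Count of digits of 436399: 6

Answer: 6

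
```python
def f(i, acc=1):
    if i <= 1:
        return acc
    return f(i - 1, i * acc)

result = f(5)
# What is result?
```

Accumulator trace (n, acc): (5, 1) -> (4, 5) -> (3, 20) -> (2, 60) -> (1, 120) -> return 120

Answer: 120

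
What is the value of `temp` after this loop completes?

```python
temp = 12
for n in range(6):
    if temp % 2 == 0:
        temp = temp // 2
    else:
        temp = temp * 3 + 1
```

Collatz-style transformation from 12
`temp` takes the values: 12 → 6 → 3 → 10 → 5 → 16 → 8

Answer: 8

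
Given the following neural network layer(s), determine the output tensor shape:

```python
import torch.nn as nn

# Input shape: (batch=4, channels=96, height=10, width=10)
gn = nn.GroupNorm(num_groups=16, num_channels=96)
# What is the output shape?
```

Input: (4, 96, 10, 10) -> Output: (4, 96, 10, 10)

Answer: (4, 96, 10, 10)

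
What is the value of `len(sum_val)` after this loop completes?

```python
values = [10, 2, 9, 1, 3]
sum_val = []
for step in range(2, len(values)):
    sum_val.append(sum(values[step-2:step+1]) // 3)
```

Number of 3-element averages
`sum_val` takes the values: [] → [7] → [7, 4] → [7, 4, 4]
So `len(sum_val)` = 3

Answer: 3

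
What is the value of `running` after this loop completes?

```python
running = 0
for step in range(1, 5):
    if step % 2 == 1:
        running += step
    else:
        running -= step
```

Add odd, subtract even
`running` takes the values: 0 → 1 → -1 → 2 → -2

Answer: -2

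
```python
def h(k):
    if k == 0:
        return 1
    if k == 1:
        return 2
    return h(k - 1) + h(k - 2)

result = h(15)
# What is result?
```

Build up from base cases: h(0)=1, h(1)=2, h(2)=3, h(3)=5, h(4)=8, h(5)=13, h(6)=21, ..., h(15)=1597

Answer: 1597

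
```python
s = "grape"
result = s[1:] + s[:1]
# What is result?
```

Trace:
`s = "grape"` → s = 'grape'
`result = s[1:] + s[:1]` → result = 'rapeg'
So result = 'rapeg'

Answer: 'rapeg'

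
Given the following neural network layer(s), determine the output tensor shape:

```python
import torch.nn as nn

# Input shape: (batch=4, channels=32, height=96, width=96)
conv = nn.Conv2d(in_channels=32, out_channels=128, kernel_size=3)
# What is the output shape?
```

Input: (4, 32, 96, 96) -> Output: (4, 128, 94, 94)

Answer: (4, 128, 94, 94)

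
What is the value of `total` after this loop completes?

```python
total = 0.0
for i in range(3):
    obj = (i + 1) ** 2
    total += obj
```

Sum of squared losses 1² + 2² + ... + 3²
`total` takes the values: 0.0 → 1.0 → 5.0 → 14.0

Answer: 14.0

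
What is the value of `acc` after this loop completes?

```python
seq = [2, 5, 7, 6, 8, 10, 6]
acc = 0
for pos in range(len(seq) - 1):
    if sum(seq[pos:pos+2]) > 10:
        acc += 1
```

Count windows with sum > 10
`acc` takes the values: 0 → 1 → 2 → 3 → 4 → 5

Answer: 5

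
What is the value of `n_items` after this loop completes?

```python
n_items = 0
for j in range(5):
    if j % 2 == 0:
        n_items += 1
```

Count numbers divisible by 2 in range(5)
`n_items` takes the values: 0 → 1 → 2 → 3

Answer: 3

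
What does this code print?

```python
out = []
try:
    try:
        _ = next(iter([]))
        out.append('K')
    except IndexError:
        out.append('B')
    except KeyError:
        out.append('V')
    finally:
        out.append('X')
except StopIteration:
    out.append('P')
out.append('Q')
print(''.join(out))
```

Execution trace: 'X' (finally) → 'P' (outer except StopIteration) → 'Q' (after the try/except). Output: XPQ

Answer: XPQ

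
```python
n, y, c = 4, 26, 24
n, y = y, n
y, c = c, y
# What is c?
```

Trace:
`n, y, c = 4, 26, 24` → n = 4; y = 26; c = 24
`n, y = y, n` → n = 26; y = 4
`y, c = c, y` → y = 24; c = 4
So c = 4

Answer: 4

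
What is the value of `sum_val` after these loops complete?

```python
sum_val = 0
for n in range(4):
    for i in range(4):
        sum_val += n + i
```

Sum of all n+i for n,i in 4x4
`sum_val` takes the values: 0 → 1 → 3 → 6 → 7 → 9 → 12 → 16 → 18 → 21 → 25 → 30 → 33 → 37 → 42 → 48

Answer: 48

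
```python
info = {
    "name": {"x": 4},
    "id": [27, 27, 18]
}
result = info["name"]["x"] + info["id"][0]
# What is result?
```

Trace:
`info = { ...` → info = {'name': {'x': 4}, 'id': [27, 27, 18]}
`result = info["name"]["x"] + info["id"][0]` → result = 31
So result = 31

Answer: 31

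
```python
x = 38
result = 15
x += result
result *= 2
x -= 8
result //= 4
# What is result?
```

Trace:
`x = 38` → x = 38
`result = 15` → result = 15
`x += result` → x = 53
`result *= 2` → result = 30
`x -= 8` → x = 45
`result //= 4` → result = 7
So result = 7

Answer: 7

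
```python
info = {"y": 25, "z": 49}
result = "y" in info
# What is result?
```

Trace:
`info = {"y": 25, "z": 49}` → info = {'y': 25, 'z': 49}
`result = "y" in info` → result = True
So result = True

Answer: True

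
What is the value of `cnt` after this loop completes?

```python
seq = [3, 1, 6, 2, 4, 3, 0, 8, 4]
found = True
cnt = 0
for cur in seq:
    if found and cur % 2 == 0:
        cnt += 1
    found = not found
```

Count even values at even positions
`cnt` takes the values: 0 → 1 → 2 → 3 → 4

Answer: 4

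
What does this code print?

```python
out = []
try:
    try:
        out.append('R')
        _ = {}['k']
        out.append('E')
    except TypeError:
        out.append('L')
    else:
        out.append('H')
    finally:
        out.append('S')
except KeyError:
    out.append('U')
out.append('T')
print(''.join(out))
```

Execution trace: 'R' (try body) → 'S' (finally) → 'U' (outer except KeyError) → 'T' (after the try/except). Output: RSUT

Answer: RSUT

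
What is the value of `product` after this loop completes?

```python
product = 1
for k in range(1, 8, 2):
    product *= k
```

Product of 1, 3, 5, ... up to 7
`product` takes the values: 1 → 3 → 15 → 105

Answer: 105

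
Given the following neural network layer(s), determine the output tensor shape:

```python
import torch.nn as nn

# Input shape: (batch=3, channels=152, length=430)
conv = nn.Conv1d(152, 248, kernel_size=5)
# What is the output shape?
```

Input: (3, 152, 430) -> Output: (3, 248, 426)

Answer: (3, 248, 426)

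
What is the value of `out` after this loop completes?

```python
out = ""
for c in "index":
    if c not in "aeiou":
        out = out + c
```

Remove vowels from 'index'
`out` takes the values: "" → "n" → "nd" → "ndx"

Answer: "ndx"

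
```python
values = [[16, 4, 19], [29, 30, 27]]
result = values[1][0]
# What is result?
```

Trace:
`values = [[16, 4, 19], [29, 30, 27]]` → values = [[16, 4, 19], [29, 30, 27]]
`result = values[1][0]` → result = 29
So result = 29

Answer: 29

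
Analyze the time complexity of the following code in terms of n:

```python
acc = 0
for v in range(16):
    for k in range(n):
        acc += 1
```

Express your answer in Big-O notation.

Each loop level contributes: 1 × n. Multiplying the contributions gives O(n).

Answer: O(n)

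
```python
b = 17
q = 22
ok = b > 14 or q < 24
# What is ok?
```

Trace:
`b = 17` → b = 17
`q = 22` → q = 22
`ok = b > 14 or q < 24` → ok = True
So ok = True

Answer: True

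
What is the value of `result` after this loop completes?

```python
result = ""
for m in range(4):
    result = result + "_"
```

Repeat '_' 4 times
`result` takes the values: "" → "_" → "__" → "___" → "____"

Answer: "____"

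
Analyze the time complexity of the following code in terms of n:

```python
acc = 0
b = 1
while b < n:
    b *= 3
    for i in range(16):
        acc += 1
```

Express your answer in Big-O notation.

Each loop level contributes: log n × 1. Multiplying the contributions gives O(log n).

Answer: O(log n)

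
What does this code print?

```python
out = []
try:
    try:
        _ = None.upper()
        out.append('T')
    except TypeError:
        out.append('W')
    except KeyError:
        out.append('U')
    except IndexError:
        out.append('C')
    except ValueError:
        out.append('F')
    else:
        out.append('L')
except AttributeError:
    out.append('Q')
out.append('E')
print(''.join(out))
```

Execution trace: 'Q' (outer except AttributeError) → 'E' (after the try/except). Output: QE

Answer: QE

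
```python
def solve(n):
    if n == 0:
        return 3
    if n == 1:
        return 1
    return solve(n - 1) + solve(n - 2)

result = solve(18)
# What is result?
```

Build up from base cases: solve(0)=3, solve(1)=1, solve(2)=4, solve(3)=5, solve(4)=9, solve(5)=14, solve(6)=23, ..., solve(18)=7375

Answer: 7375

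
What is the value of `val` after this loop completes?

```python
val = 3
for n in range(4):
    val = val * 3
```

Multiply by 3, 4 times: 3 * 3^4 = 243
`val` takes the values: 3 → 9 → 27 → 81 → 243

Answer: 243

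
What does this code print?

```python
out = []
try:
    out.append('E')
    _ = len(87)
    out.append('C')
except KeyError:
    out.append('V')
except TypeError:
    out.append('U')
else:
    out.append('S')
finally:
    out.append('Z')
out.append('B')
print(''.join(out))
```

Execution trace: 'E' (try body) → 'U' (except TypeError) → 'Z' (finally) → 'B' (after the try/except). Output: EUZB

Answer: EUZB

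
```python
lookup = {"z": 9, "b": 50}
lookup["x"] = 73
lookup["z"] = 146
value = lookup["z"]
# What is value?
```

Trace:
`lookup = {"z": 9, "b": 50}` → lookup = {'z': 9, 'b': 50}
`lookup["x"] = 73` → lookup = {'z': 9, 'b': 50, 'x': 73}
`lookup["z"] = 146` → lookup = {'z': 146, 'b': 50, 'x': 73}
`value = lookup["z"]` → value = 146
So value = 146

Answer: 146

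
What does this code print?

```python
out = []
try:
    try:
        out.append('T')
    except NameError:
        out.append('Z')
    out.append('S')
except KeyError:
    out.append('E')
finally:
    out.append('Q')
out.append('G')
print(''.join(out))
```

Execution trace: 'T' (inner try body, no exception) → 'S' (try body, no exception) → 'Q' (finally) → 'G' (after the try/except). Output: TSQG

Answer: TSQG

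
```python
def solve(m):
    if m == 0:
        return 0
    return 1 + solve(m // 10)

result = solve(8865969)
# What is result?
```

Count of digits of 8865969: 7

Answer: 7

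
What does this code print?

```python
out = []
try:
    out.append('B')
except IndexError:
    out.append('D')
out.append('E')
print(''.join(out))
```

Execution trace: 'B' (try body, no exception) → 'E' (after the try/except). Output: BE

Answer: BE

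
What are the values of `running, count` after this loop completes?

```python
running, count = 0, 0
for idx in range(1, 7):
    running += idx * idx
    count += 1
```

Sum of squares and count
`running, count` takes the values: (0, 0) → (1, 0) → (1, 1) → (5, 1) → (5, 2) → (14, 2) → (14, 3) → (30, 3) → (30, 4) → (55, 4) → (55, 5) → (91, 5) → (91, 6)

Answer: 91, 6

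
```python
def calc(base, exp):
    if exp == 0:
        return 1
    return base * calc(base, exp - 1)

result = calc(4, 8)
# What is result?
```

calc(4, 8) = 4 * 4 * 4 * 4 * 4 * 4 * 4 * 4 = 65536

Answer: 65536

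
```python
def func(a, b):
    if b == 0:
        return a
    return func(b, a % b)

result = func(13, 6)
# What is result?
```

func(13, 6) -> func(6, 1) -> func(1, 0) -> 1

Answer: 1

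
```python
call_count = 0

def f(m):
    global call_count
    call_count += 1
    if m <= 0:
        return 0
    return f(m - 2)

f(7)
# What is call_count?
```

Linear recursion stepping by 2: 5 calls from m=7 down to ≤0.

Answer: 5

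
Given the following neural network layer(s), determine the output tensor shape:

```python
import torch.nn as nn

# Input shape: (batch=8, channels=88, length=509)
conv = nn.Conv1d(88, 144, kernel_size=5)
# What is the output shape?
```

Input: (8, 88, 509) -> Output: (8, 144, 505)

Answer: (8, 144, 505)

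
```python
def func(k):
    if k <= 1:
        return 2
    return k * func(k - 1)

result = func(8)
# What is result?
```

func(8) = 8 * 7 * 6 * 5 * 4 * 3 * 2 * 2 = 80640

Answer: 80640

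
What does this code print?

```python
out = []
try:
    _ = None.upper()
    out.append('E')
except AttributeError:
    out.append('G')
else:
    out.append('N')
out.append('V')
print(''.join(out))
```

Execution trace: 'G' (except AttributeError) → 'V' (after the try/except). Output: GV

Answer: GV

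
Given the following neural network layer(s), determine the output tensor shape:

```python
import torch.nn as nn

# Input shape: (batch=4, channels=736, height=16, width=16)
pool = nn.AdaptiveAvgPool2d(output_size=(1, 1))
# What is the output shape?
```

Input: (4, 736, 16, 16) -> Output: (4, 736, 1, 1)

Answer: (4, 736, 1, 1)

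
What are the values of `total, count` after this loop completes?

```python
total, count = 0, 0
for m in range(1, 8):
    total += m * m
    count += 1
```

Sum of squares and count
`total, count` takes the values: (0, 0) → (1, 0) → (1, 1) → (5, 1) → (5, 2) → (14, 2) → (14, 3) → (30, 3) → (30, 4) → (55, 4) → (55, 5) → (91, 5) → (91, 6) → (140, 6) → (140, 7)

Answer: 140, 7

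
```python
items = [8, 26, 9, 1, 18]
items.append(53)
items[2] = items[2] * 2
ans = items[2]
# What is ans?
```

Trace:
`items = [8, 26, 9, 1, 18]` → items = [8, 26, 9, 1, 18]
`items.append(53)` → items = [8, 26, 9, 1, 18, 53]
`items[2] = items[2] * 2` → items = [8, 26, 18, 1, 18, 53]
`ans = items[2]` → ans = 18
So ans = 18

Answer: 18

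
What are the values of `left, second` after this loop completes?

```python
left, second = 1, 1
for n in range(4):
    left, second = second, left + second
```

Fibonacci: after 4 iterations
`left, second` takes the values: (1, 1) → (1, 2) → (2, 3) → (3, 5) → (5, 8)

Answer: 5, 8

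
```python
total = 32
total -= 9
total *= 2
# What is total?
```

Trace:
`total = 32` → total = 32
`total -= 9` → total = 23
`total *= 2` → total = 46
So total = 46

Answer: 46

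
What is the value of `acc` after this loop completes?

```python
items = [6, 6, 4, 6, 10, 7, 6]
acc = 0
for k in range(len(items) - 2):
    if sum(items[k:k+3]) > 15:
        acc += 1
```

Count windows with sum > 15
`acc` takes the values: 0 → 1 → 2 → 3 → 4 → 5

Answer: 5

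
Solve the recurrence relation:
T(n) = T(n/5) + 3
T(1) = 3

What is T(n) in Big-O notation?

Each step divides n by 5 and adds 3. After log_5(n) steps we reach T(1)=3. So T(n) = 3·log_5(n) + 3 = O(log n).

Answer: O(log n)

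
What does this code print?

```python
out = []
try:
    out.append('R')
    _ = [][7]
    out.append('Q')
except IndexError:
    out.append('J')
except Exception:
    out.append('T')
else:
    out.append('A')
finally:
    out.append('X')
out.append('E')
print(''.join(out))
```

Execution trace: 'R' (try body) → 'J' (except IndexError) → 'X' (finally) → 'E' (after the try/except). Output: RJXE

Answer: RJXE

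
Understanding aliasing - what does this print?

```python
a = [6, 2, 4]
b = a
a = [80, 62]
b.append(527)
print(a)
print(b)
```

Key concept: rebinding vs mutation: a is rebound to a new list, b still points at the original.
Step by step:
`a = [6, 2, 4]` → a = [6, 2, 4]
`b = a` → b = [6, 2, 4] (same object as a)
`a = [80, 62]` → a = [80, 62]
`b.append(527)` → b = [6, 2, 4, 527]
`print(a)` → prints [80, 62]
`print(b)` → prints [6, 2, 4, 527]

Answer:
[80, 62]
[6, 2, 4, 527]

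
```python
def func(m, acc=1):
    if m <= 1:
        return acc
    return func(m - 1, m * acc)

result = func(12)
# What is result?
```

Accumulator trace (n, acc): (12, 1) -> (11, 12) -> (10, 132) -> (9, 1320) -> (8, 11880) -> (7, 95040) -> (6, 665280) -> (5, 3991680) -> (4, 19958400) -> (3, 79833600) -> (2, 239500800) -> (1, 479001600) -> return 479001600

Answer: 479001600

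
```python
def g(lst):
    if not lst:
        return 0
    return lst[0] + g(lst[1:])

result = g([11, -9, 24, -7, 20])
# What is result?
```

11 + (-9) + 24 + (-7) + 20 + 0 = 39

Answer: 39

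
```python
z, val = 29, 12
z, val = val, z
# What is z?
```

Trace:
`z, val = 29, 12` → z = 29; val = 12
`z, val = val, z` → z = 12; val = 29
So z = 12

Answer: 12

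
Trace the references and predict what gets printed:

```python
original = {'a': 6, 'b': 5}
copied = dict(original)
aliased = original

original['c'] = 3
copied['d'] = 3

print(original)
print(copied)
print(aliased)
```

Key concept: dict() creates copy, assignment creates alias.
Step by step:
`original = {'a': 6, 'b': 5}` → original = {'a': 6, 'b': 5}
`copied = dict(original)` → copied = {'a': 6, 'b': 5}
`aliased = original` → aliased = {'a': 6, 'b': 5} (same object as original)
`original['c'] = 3` → original = {'a': 6, 'b': 5, 'c': 3} (same object as aliased); aliased = {'a': 6, 'b': 5, 'c': 3} (same object as original)
`copied['d'] = 3` → copied = {'a': 6, 'b': 5, 'd': 3}
`print(original)` → prints {'a': 6, 'b': 5, 'c': 3}
`print(copied)` → prints {'a': 6, 'b': 5, 'd': 3}
`print(aliased)` → prints {'a': 6, 'b': 5, 'c': 3}

Answer:
{'a': 6, 'b': 5, 'c': 3}
{'a': 6, 'b': 5, 'd': 3}
{'a': 6, 'b': 5, 'c': 3}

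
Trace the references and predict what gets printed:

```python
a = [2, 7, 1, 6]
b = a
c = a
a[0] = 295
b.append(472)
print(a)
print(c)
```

Key concept: multiple aliases.
Step by step:
`a = [2, 7, 1, 6]` → a = [2, 7, 1, 6]
`b = a` → b = [2, 7, 1, 6] (same object as a)
`c = a` → c = [2, 7, 1, 6] (same object as a, b)
`a[0] = 295` → a = [295, 7, 1, 6] (same object as b, c); b = [295, 7, 1, 6] (same object as a, c); c = [295, 7, 1, 6] (same object as a, b)
`b.append(472)` → a = [295, 7, 1, 6, 472] (same object as b, c); b = [295, 7, 1, 6, 472] (same object as a, c); c = [295, 7, 1, 6, 472] (same object as a, b)
`print(a)` → prints [295, 7, 1, 6, 472]
`print(c)` → prints [295, 7, 1, 6, 472]

Answer:
[295, 7, 1, 6, 472]
[295, 7, 1, 6, 472]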